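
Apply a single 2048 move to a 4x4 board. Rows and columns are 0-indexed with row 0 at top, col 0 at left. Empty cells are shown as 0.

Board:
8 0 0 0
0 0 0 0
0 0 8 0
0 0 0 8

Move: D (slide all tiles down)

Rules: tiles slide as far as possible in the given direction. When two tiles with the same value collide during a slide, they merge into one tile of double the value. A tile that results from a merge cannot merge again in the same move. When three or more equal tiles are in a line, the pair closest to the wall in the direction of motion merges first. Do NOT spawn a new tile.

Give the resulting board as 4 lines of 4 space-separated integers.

Slide down:
col 0: [8, 0, 0, 0] -> [0, 0, 0, 8]
col 1: [0, 0, 0, 0] -> [0, 0, 0, 0]
col 2: [0, 0, 8, 0] -> [0, 0, 0, 8]
col 3: [0, 0, 0, 8] -> [0, 0, 0, 8]

Answer: 0 0 0 0
0 0 0 0
0 0 0 0
8 0 8 8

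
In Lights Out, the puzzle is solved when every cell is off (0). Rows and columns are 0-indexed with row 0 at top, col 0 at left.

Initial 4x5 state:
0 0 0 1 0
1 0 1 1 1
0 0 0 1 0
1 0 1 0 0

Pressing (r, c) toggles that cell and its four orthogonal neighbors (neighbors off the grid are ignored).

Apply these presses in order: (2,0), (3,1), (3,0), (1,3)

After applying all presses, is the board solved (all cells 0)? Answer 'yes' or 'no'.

Answer: yes

Derivation:
After press 1 at (2,0):
0 0 0 1 0
0 0 1 1 1
1 1 0 1 0
0 0 1 0 0

After press 2 at (3,1):
0 0 0 1 0
0 0 1 1 1
1 0 0 1 0
1 1 0 0 0

After press 3 at (3,0):
0 0 0 1 0
0 0 1 1 1
0 0 0 1 0
0 0 0 0 0

After press 4 at (1,3):
0 0 0 0 0
0 0 0 0 0
0 0 0 0 0
0 0 0 0 0

Lights still on: 0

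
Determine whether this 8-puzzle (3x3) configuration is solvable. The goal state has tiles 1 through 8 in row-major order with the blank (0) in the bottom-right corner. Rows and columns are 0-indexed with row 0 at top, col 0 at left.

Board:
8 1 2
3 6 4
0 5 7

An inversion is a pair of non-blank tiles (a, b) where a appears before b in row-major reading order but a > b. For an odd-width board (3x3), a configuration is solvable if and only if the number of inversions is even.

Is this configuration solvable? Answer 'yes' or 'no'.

Inversions (pairs i<j in row-major order where tile[i] > tile[j] > 0): 9
9 is odd, so the puzzle is not solvable.

Answer: no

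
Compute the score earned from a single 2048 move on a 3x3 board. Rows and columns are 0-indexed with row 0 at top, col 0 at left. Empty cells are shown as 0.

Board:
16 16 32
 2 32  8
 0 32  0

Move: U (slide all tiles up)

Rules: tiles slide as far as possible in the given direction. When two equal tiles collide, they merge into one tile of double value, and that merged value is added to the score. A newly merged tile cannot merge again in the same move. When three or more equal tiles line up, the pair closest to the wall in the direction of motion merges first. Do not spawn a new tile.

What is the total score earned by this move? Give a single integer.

Slide up:
col 0: [16, 2, 0] -> [16, 2, 0]  score +0 (running 0)
col 1: [16, 32, 32] -> [16, 64, 0]  score +64 (running 64)
col 2: [32, 8, 0] -> [32, 8, 0]  score +0 (running 64)
Board after move:
16 16 32
 2 64  8
 0  0  0

Answer: 64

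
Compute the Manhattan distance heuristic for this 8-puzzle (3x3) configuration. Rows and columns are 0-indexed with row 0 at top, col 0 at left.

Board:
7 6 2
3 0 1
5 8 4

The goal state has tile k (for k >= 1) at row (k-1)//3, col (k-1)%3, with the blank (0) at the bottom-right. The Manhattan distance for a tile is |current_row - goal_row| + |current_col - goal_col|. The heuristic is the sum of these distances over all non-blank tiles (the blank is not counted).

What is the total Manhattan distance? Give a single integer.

Tile 7: at (0,0), goal (2,0), distance |0-2|+|0-0| = 2
Tile 6: at (0,1), goal (1,2), distance |0-1|+|1-2| = 2
Tile 2: at (0,2), goal (0,1), distance |0-0|+|2-1| = 1
Tile 3: at (1,0), goal (0,2), distance |1-0|+|0-2| = 3
Tile 1: at (1,2), goal (0,0), distance |1-0|+|2-0| = 3
Tile 5: at (2,0), goal (1,1), distance |2-1|+|0-1| = 2
Tile 8: at (2,1), goal (2,1), distance |2-2|+|1-1| = 0
Tile 4: at (2,2), goal (1,0), distance |2-1|+|2-0| = 3
Sum: 2 + 2 + 1 + 3 + 3 + 2 + 0 + 3 = 16

Answer: 16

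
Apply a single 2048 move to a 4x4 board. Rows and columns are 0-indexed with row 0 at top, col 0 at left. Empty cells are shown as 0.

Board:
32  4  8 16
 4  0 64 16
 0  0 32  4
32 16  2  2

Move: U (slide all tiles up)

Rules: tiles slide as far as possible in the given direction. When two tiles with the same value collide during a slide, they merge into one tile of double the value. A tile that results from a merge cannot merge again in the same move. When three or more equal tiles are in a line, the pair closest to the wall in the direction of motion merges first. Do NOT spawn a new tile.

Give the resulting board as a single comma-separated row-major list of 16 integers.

Answer: 32, 4, 8, 32, 4, 16, 64, 4, 32, 0, 32, 2, 0, 0, 2, 0

Derivation:
Slide up:
col 0: [32, 4, 0, 32] -> [32, 4, 32, 0]
col 1: [4, 0, 0, 16] -> [4, 16, 0, 0]
col 2: [8, 64, 32, 2] -> [8, 64, 32, 2]
col 3: [16, 16, 4, 2] -> [32, 4, 2, 0]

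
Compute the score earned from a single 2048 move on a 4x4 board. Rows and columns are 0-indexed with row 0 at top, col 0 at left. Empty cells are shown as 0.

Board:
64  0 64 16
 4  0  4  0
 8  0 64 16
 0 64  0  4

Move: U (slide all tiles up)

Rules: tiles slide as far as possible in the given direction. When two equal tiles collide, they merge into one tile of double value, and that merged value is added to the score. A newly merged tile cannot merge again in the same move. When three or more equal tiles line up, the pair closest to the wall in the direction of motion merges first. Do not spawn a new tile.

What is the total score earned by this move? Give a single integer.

Slide up:
col 0: [64, 4, 8, 0] -> [64, 4, 8, 0]  score +0 (running 0)
col 1: [0, 0, 0, 64] -> [64, 0, 0, 0]  score +0 (running 0)
col 2: [64, 4, 64, 0] -> [64, 4, 64, 0]  score +0 (running 0)
col 3: [16, 0, 16, 4] -> [32, 4, 0, 0]  score +32 (running 32)
Board after move:
64 64 64 32
 4  0  4  4
 8  0 64  0
 0  0  0  0

Answer: 32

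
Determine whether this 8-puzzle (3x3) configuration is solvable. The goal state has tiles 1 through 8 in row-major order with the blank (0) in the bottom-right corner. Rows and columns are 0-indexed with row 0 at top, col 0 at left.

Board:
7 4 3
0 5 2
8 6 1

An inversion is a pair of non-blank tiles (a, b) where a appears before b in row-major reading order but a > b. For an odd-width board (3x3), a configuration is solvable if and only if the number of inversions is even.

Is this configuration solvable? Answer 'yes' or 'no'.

Inversions (pairs i<j in row-major order where tile[i] > tile[j] > 0): 17
17 is odd, so the puzzle is not solvable.

Answer: no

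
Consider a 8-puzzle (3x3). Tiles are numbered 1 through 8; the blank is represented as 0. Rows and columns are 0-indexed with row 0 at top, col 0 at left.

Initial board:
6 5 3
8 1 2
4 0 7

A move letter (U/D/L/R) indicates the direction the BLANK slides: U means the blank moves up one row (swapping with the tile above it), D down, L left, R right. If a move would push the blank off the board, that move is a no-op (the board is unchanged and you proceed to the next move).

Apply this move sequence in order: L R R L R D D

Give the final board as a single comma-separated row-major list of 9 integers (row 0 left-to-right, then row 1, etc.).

Answer: 6, 5, 3, 8, 1, 2, 4, 7, 0

Derivation:
After move 1 (L):
6 5 3
8 1 2
0 4 7

After move 2 (R):
6 5 3
8 1 2
4 0 7

After move 3 (R):
6 5 3
8 1 2
4 7 0

After move 4 (L):
6 5 3
8 1 2
4 0 7

After move 5 (R):
6 5 3
8 1 2
4 7 0

After move 6 (D):
6 5 3
8 1 2
4 7 0

After move 7 (D):
6 5 3
8 1 2
4 7 0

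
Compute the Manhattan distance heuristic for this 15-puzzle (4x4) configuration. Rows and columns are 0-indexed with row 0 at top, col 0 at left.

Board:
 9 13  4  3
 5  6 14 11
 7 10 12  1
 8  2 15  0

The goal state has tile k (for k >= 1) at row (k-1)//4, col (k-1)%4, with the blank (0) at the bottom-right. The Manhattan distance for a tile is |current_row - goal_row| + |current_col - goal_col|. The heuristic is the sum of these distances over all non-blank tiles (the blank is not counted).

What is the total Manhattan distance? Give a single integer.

Answer: 30

Derivation:
Tile 9: at (0,0), goal (2,0), distance |0-2|+|0-0| = 2
Tile 13: at (0,1), goal (3,0), distance |0-3|+|1-0| = 4
Tile 4: at (0,2), goal (0,3), distance |0-0|+|2-3| = 1
Tile 3: at (0,3), goal (0,2), distance |0-0|+|3-2| = 1
Tile 5: at (1,0), goal (1,0), distance |1-1|+|0-0| = 0
Tile 6: at (1,1), goal (1,1), distance |1-1|+|1-1| = 0
Tile 14: at (1,2), goal (3,1), distance |1-3|+|2-1| = 3
Tile 11: at (1,3), goal (2,2), distance |1-2|+|3-2| = 2
Tile 7: at (2,0), goal (1,2), distance |2-1|+|0-2| = 3
Tile 10: at (2,1), goal (2,1), distance |2-2|+|1-1| = 0
Tile 12: at (2,2), goal (2,3), distance |2-2|+|2-3| = 1
Tile 1: at (2,3), goal (0,0), distance |2-0|+|3-0| = 5
Tile 8: at (3,0), goal (1,3), distance |3-1|+|0-3| = 5
Tile 2: at (3,1), goal (0,1), distance |3-0|+|1-1| = 3
Tile 15: at (3,2), goal (3,2), distance |3-3|+|2-2| = 0
Sum: 2 + 4 + 1 + 1 + 0 + 0 + 3 + 2 + 3 + 0 + 1 + 5 + 5 + 3 + 0 = 30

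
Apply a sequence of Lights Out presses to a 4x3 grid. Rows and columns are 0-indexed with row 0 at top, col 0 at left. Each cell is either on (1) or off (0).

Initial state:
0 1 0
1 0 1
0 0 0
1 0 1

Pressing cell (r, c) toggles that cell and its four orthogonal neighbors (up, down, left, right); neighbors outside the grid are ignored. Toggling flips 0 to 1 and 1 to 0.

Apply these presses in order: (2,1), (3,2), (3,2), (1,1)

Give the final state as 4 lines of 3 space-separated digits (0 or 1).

After press 1 at (2,1):
0 1 0
1 1 1
1 1 1
1 1 1

After press 2 at (3,2):
0 1 0
1 1 1
1 1 0
1 0 0

After press 3 at (3,2):
0 1 0
1 1 1
1 1 1
1 1 1

After press 4 at (1,1):
0 0 0
0 0 0
1 0 1
1 1 1

Answer: 0 0 0
0 0 0
1 0 1
1 1 1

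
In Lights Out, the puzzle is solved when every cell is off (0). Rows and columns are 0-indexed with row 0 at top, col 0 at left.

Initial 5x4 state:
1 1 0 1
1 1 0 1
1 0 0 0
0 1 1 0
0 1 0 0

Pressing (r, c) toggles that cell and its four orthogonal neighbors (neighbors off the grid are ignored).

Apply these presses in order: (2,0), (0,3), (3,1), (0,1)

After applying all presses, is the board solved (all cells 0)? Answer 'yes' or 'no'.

After press 1 at (2,0):
1 1 0 1
0 1 0 1
0 1 0 0
1 1 1 0
0 1 0 0

After press 2 at (0,3):
1 1 1 0
0 1 0 0
0 1 0 0
1 1 1 0
0 1 0 0

After press 3 at (3,1):
1 1 1 0
0 1 0 0
0 0 0 0
0 0 0 0
0 0 0 0

After press 4 at (0,1):
0 0 0 0
0 0 0 0
0 0 0 0
0 0 0 0
0 0 0 0

Lights still on: 0

Answer: yes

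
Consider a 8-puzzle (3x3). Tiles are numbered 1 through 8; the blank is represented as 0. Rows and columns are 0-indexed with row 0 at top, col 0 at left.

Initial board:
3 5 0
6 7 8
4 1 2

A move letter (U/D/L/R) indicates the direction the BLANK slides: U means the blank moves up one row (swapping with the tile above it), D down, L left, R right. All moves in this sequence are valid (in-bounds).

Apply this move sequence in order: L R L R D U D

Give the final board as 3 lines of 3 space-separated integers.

Answer: 3 5 8
6 7 0
4 1 2

Derivation:
After move 1 (L):
3 0 5
6 7 8
4 1 2

After move 2 (R):
3 5 0
6 7 8
4 1 2

After move 3 (L):
3 0 5
6 7 8
4 1 2

After move 4 (R):
3 5 0
6 7 8
4 1 2

After move 5 (D):
3 5 8
6 7 0
4 1 2

After move 6 (U):
3 5 0
6 7 8
4 1 2

After move 7 (D):
3 5 8
6 7 0
4 1 2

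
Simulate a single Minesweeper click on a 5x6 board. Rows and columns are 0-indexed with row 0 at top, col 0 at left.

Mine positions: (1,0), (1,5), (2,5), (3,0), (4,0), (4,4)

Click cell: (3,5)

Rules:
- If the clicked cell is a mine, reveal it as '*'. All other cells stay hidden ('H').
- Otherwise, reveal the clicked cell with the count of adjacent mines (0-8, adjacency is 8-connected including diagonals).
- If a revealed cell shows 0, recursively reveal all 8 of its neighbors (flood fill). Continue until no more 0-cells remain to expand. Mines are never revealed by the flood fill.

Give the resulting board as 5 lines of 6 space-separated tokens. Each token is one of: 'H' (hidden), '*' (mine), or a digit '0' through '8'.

H H H H H H
H H H H H H
H H H H H H
H H H H H 2
H H H H H H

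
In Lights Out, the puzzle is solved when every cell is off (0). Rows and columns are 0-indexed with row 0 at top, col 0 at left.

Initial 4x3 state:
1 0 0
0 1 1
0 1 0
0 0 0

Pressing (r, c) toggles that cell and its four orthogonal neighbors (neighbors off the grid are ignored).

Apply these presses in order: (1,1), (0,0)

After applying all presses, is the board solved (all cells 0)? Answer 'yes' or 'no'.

After press 1 at (1,1):
1 1 0
1 0 0
0 0 0
0 0 0

After press 2 at (0,0):
0 0 0
0 0 0
0 0 0
0 0 0

Lights still on: 0

Answer: yes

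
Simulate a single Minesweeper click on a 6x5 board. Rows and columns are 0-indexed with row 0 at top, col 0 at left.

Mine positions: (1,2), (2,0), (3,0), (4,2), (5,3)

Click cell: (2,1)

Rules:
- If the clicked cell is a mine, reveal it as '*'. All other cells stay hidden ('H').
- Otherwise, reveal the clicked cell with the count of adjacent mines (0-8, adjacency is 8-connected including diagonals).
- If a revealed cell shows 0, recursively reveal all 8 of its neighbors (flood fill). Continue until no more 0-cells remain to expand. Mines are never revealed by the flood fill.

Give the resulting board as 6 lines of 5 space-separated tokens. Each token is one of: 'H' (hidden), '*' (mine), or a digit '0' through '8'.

H H H H H
H H H H H
H 3 H H H
H H H H H
H H H H H
H H H H H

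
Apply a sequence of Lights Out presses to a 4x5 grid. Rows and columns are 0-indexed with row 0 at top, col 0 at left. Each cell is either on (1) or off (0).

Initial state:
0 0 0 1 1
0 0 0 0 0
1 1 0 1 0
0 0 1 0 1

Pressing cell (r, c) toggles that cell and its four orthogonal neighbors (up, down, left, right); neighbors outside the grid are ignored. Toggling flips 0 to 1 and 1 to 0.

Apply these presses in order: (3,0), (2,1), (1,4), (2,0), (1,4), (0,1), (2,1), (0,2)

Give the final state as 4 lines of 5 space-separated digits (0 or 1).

After press 1 at (3,0):
0 0 0 1 1
0 0 0 0 0
0 1 0 1 0
1 1 1 0 1

After press 2 at (2,1):
0 0 0 1 1
0 1 0 0 0
1 0 1 1 0
1 0 1 0 1

After press 3 at (1,4):
0 0 0 1 0
0 1 0 1 1
1 0 1 1 1
1 0 1 0 1

After press 4 at (2,0):
0 0 0 1 0
1 1 0 1 1
0 1 1 1 1
0 0 1 0 1

After press 5 at (1,4):
0 0 0 1 1
1 1 0 0 0
0 1 1 1 0
0 0 1 0 1

After press 6 at (0,1):
1 1 1 1 1
1 0 0 0 0
0 1 1 1 0
0 0 1 0 1

After press 7 at (2,1):
1 1 1 1 1
1 1 0 0 0
1 0 0 1 0
0 1 1 0 1

After press 8 at (0,2):
1 0 0 0 1
1 1 1 0 0
1 0 0 1 0
0 1 1 0 1

Answer: 1 0 0 0 1
1 1 1 0 0
1 0 0 1 0
0 1 1 0 1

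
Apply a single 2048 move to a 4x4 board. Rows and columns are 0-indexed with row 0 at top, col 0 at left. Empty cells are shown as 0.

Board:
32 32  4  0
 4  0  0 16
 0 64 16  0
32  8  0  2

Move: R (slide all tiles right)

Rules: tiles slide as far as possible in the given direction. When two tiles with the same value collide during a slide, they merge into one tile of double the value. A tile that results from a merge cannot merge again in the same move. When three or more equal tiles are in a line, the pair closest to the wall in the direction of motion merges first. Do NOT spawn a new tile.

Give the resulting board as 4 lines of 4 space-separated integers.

Slide right:
row 0: [32, 32, 4, 0] -> [0, 0, 64, 4]
row 1: [4, 0, 0, 16] -> [0, 0, 4, 16]
row 2: [0, 64, 16, 0] -> [0, 0, 64, 16]
row 3: [32, 8, 0, 2] -> [0, 32, 8, 2]

Answer:  0  0 64  4
 0  0  4 16
 0  0 64 16
 0 32  8  2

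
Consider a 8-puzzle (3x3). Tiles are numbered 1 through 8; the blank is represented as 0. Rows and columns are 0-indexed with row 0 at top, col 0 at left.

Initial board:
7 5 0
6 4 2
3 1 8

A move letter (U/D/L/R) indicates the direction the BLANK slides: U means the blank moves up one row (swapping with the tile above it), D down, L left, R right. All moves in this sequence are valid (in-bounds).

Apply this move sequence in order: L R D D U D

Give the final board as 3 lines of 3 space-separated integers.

After move 1 (L):
7 0 5
6 4 2
3 1 8

After move 2 (R):
7 5 0
6 4 2
3 1 8

After move 3 (D):
7 5 2
6 4 0
3 1 8

After move 4 (D):
7 5 2
6 4 8
3 1 0

After move 5 (U):
7 5 2
6 4 0
3 1 8

After move 6 (D):
7 5 2
6 4 8
3 1 0

Answer: 7 5 2
6 4 8
3 1 0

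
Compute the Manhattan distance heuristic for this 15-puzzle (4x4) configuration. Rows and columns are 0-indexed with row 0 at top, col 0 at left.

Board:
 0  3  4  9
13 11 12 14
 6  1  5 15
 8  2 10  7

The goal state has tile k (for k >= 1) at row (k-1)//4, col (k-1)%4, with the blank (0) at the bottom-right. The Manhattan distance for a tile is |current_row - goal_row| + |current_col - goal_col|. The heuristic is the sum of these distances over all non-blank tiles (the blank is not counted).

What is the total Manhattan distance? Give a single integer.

Answer: 40

Derivation:
Tile 3: (0,1)->(0,2) = 1
Tile 4: (0,2)->(0,3) = 1
Tile 9: (0,3)->(2,0) = 5
Tile 13: (1,0)->(3,0) = 2
Tile 11: (1,1)->(2,2) = 2
Tile 12: (1,2)->(2,3) = 2
Tile 14: (1,3)->(3,1) = 4
Tile 6: (2,0)->(1,1) = 2
Tile 1: (2,1)->(0,0) = 3
Tile 5: (2,2)->(1,0) = 3
Tile 15: (2,3)->(3,2) = 2
Tile 8: (3,0)->(1,3) = 5
Tile 2: (3,1)->(0,1) = 3
Tile 10: (3,2)->(2,1) = 2
Tile 7: (3,3)->(1,2) = 3
Sum: 1 + 1 + 5 + 2 + 2 + 2 + 4 + 2 + 3 + 3 + 2 + 5 + 3 + 2 + 3 = 40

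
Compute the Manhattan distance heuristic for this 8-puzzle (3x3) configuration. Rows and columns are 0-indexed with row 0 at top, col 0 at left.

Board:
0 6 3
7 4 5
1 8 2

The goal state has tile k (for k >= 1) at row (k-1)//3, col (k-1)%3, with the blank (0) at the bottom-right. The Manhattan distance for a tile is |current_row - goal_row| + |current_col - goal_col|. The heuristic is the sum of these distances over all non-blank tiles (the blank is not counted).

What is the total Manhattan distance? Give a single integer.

Answer: 10

Derivation:
Tile 6: (0,1)->(1,2) = 2
Tile 3: (0,2)->(0,2) = 0
Tile 7: (1,0)->(2,0) = 1
Tile 4: (1,1)->(1,0) = 1
Tile 5: (1,2)->(1,1) = 1
Tile 1: (2,0)->(0,0) = 2
Tile 8: (2,1)->(2,1) = 0
Tile 2: (2,2)->(0,1) = 3
Sum: 2 + 0 + 1 + 1 + 1 + 2 + 0 + 3 = 10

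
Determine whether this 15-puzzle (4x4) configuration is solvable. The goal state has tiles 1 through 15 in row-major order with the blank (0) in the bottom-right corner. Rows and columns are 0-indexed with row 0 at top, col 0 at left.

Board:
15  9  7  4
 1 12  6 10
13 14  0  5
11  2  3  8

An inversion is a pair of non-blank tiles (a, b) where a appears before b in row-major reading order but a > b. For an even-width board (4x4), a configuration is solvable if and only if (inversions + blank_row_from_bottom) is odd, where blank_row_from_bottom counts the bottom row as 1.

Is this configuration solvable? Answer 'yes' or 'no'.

Answer: no

Derivation:
Inversions: 60
Blank is in row 2 (0-indexed from top), which is row 2 counting from the bottom (bottom = 1).
60 + 2 = 62, which is even, so the puzzle is not solvable.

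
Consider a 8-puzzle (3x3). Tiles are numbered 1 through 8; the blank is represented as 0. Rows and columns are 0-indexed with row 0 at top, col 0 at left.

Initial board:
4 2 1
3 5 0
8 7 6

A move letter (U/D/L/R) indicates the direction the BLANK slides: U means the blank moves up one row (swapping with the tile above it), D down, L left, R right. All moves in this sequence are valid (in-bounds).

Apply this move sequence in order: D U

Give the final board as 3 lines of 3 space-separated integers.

Answer: 4 2 1
3 5 0
8 7 6

Derivation:
After move 1 (D):
4 2 1
3 5 6
8 7 0

After move 2 (U):
4 2 1
3 5 0
8 7 6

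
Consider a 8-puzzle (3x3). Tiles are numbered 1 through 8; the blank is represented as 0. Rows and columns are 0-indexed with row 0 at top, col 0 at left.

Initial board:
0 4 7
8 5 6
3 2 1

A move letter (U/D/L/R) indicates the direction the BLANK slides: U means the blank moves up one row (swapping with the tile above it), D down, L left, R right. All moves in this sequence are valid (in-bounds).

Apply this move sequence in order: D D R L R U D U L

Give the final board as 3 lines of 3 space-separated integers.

Answer: 8 4 7
0 3 6
2 5 1

Derivation:
After move 1 (D):
8 4 7
0 5 6
3 2 1

After move 2 (D):
8 4 7
3 5 6
0 2 1

After move 3 (R):
8 4 7
3 5 6
2 0 1

After move 4 (L):
8 4 7
3 5 6
0 2 1

After move 5 (R):
8 4 7
3 5 6
2 0 1

After move 6 (U):
8 4 7
3 0 6
2 5 1

After move 7 (D):
8 4 7
3 5 6
2 0 1

After move 8 (U):
8 4 7
3 0 6
2 5 1

After move 9 (L):
8 4 7
0 3 6
2 5 1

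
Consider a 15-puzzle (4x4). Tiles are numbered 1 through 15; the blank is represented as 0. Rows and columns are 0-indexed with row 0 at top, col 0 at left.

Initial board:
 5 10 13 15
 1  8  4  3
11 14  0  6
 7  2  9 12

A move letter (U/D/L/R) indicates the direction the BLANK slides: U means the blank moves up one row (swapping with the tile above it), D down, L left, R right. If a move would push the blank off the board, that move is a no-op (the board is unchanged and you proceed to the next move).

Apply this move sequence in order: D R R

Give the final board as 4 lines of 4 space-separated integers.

Answer:  5 10 13 15
 1  8  4  3
11 14  9  6
 7  2 12  0

Derivation:
After move 1 (D):
 5 10 13 15
 1  8  4  3
11 14  9  6
 7  2  0 12

After move 2 (R):
 5 10 13 15
 1  8  4  3
11 14  9  6
 7  2 12  0

After move 3 (R):
 5 10 13 15
 1  8  4  3
11 14  9  6
 7  2 12  0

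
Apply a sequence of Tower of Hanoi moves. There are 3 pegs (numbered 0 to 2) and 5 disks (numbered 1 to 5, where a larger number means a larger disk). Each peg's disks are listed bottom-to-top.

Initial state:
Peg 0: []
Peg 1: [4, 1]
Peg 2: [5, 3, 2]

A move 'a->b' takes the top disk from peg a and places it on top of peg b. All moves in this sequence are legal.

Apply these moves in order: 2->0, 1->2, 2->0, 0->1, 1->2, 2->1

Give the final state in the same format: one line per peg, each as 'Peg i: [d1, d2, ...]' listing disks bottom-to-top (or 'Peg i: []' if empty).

After move 1 (2->0):
Peg 0: [2]
Peg 1: [4, 1]
Peg 2: [5, 3]

After move 2 (1->2):
Peg 0: [2]
Peg 1: [4]
Peg 2: [5, 3, 1]

After move 3 (2->0):
Peg 0: [2, 1]
Peg 1: [4]
Peg 2: [5, 3]

After move 4 (0->1):
Peg 0: [2]
Peg 1: [4, 1]
Peg 2: [5, 3]

After move 5 (1->2):
Peg 0: [2]
Peg 1: [4]
Peg 2: [5, 3, 1]

After move 6 (2->1):
Peg 0: [2]
Peg 1: [4, 1]
Peg 2: [5, 3]

Answer: Peg 0: [2]
Peg 1: [4, 1]
Peg 2: [5, 3]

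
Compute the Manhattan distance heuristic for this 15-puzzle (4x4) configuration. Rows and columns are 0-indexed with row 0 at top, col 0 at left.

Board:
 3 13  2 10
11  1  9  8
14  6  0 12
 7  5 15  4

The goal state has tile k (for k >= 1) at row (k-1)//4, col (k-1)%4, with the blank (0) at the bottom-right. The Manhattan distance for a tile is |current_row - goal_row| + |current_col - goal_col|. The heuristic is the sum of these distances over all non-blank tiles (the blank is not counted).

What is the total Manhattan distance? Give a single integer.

Answer: 32

Derivation:
Tile 3: at (0,0), goal (0,2), distance |0-0|+|0-2| = 2
Tile 13: at (0,1), goal (3,0), distance |0-3|+|1-0| = 4
Tile 2: at (0,2), goal (0,1), distance |0-0|+|2-1| = 1
Tile 10: at (0,3), goal (2,1), distance |0-2|+|3-1| = 4
Tile 11: at (1,0), goal (2,2), distance |1-2|+|0-2| = 3
Tile 1: at (1,1), goal (0,0), distance |1-0|+|1-0| = 2
Tile 9: at (1,2), goal (2,0), distance |1-2|+|2-0| = 3
Tile 8: at (1,3), goal (1,3), distance |1-1|+|3-3| = 0
Tile 14: at (2,0), goal (3,1), distance |2-3|+|0-1| = 2
Tile 6: at (2,1), goal (1,1), distance |2-1|+|1-1| = 1
Tile 12: at (2,3), goal (2,3), distance |2-2|+|3-3| = 0
Tile 7: at (3,0), goal (1,2), distance |3-1|+|0-2| = 4
Tile 5: at (3,1), goal (1,0), distance |3-1|+|1-0| = 3
Tile 15: at (3,2), goal (3,2), distance |3-3|+|2-2| = 0
Tile 4: at (3,3), goal (0,3), distance |3-0|+|3-3| = 3
Sum: 2 + 4 + 1 + 4 + 3 + 2 + 3 + 0 + 2 + 1 + 0 + 4 + 3 + 0 + 3 = 32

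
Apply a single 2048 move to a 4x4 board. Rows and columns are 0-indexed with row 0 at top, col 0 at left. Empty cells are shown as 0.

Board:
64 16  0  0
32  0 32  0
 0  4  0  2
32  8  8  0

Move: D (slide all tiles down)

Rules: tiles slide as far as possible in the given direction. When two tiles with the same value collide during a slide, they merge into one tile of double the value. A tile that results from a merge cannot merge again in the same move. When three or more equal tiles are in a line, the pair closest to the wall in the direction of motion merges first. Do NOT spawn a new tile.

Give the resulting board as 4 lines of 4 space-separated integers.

Slide down:
col 0: [64, 32, 0, 32] -> [0, 0, 64, 64]
col 1: [16, 0, 4, 8] -> [0, 16, 4, 8]
col 2: [0, 32, 0, 8] -> [0, 0, 32, 8]
col 3: [0, 0, 2, 0] -> [0, 0, 0, 2]

Answer:  0  0  0  0
 0 16  0  0
64  4 32  0
64  8  8  2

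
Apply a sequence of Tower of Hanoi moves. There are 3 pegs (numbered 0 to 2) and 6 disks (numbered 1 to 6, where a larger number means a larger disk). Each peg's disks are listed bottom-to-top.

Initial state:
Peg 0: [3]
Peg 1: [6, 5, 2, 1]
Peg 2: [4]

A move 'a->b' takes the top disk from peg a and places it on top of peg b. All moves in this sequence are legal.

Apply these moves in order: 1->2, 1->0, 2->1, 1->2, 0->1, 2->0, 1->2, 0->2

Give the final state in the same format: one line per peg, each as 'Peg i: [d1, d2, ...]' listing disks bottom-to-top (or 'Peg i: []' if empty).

Answer: Peg 0: [3]
Peg 1: [6, 5]
Peg 2: [4, 2, 1]

Derivation:
After move 1 (1->2):
Peg 0: [3]
Peg 1: [6, 5, 2]
Peg 2: [4, 1]

After move 2 (1->0):
Peg 0: [3, 2]
Peg 1: [6, 5]
Peg 2: [4, 1]

After move 3 (2->1):
Peg 0: [3, 2]
Peg 1: [6, 5, 1]
Peg 2: [4]

After move 4 (1->2):
Peg 0: [3, 2]
Peg 1: [6, 5]
Peg 2: [4, 1]

After move 5 (0->1):
Peg 0: [3]
Peg 1: [6, 5, 2]
Peg 2: [4, 1]

After move 6 (2->0):
Peg 0: [3, 1]
Peg 1: [6, 5, 2]
Peg 2: [4]

After move 7 (1->2):
Peg 0: [3, 1]
Peg 1: [6, 5]
Peg 2: [4, 2]

After move 8 (0->2):
Peg 0: [3]
Peg 1: [6, 5]
Peg 2: [4, 2, 1]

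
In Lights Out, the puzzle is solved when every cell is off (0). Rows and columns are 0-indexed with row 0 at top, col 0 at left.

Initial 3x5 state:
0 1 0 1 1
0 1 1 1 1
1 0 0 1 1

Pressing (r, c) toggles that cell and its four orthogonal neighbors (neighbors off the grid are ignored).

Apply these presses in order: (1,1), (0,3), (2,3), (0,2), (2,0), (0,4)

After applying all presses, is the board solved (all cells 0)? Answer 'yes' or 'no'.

Answer: no

Derivation:
After press 1 at (1,1):
0 0 0 1 1
1 0 0 1 1
1 1 0 1 1

After press 2 at (0,3):
0 0 1 0 0
1 0 0 0 1
1 1 0 1 1

After press 3 at (2,3):
0 0 1 0 0
1 0 0 1 1
1 1 1 0 0

After press 4 at (0,2):
0 1 0 1 0
1 0 1 1 1
1 1 1 0 0

After press 5 at (2,0):
0 1 0 1 0
0 0 1 1 1
0 0 1 0 0

After press 6 at (0,4):
0 1 0 0 1
0 0 1 1 0
0 0 1 0 0

Lights still on: 5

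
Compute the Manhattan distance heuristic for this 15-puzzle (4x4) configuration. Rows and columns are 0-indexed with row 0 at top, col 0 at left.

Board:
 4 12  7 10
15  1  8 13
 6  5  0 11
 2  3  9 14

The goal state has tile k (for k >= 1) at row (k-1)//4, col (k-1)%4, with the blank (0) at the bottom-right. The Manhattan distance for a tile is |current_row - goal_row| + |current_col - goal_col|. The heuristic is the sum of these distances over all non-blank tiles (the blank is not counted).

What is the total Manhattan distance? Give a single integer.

Answer: 42

Derivation:
Tile 4: (0,0)->(0,3) = 3
Tile 12: (0,1)->(2,3) = 4
Tile 7: (0,2)->(1,2) = 1
Tile 10: (0,3)->(2,1) = 4
Tile 15: (1,0)->(3,2) = 4
Tile 1: (1,1)->(0,0) = 2
Tile 8: (1,2)->(1,3) = 1
Tile 13: (1,3)->(3,0) = 5
Tile 6: (2,0)->(1,1) = 2
Tile 5: (2,1)->(1,0) = 2
Tile 11: (2,3)->(2,2) = 1
Tile 2: (3,0)->(0,1) = 4
Tile 3: (3,1)->(0,2) = 4
Tile 9: (3,2)->(2,0) = 3
Tile 14: (3,3)->(3,1) = 2
Sum: 3 + 4 + 1 + 4 + 4 + 2 + 1 + 5 + 2 + 2 + 1 + 4 + 4 + 3 + 2 = 42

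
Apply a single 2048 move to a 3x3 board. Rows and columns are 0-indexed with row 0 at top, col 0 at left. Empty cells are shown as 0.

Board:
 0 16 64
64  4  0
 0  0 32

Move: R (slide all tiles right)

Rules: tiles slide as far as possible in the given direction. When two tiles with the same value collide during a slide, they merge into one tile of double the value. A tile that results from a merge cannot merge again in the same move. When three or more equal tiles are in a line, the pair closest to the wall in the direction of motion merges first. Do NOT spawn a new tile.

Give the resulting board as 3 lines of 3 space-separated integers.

Slide right:
row 0: [0, 16, 64] -> [0, 16, 64]
row 1: [64, 4, 0] -> [0, 64, 4]
row 2: [0, 0, 32] -> [0, 0, 32]

Answer:  0 16 64
 0 64  4
 0  0 32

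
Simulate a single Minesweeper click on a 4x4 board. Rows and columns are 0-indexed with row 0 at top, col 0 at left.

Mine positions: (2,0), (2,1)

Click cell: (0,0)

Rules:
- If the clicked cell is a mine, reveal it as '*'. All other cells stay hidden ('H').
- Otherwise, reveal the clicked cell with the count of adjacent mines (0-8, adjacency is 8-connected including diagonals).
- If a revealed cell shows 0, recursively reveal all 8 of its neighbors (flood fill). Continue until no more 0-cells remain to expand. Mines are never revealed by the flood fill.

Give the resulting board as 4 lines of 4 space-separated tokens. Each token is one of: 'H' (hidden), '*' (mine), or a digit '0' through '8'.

0 0 0 0
2 2 1 0
H H 1 0
H H 1 0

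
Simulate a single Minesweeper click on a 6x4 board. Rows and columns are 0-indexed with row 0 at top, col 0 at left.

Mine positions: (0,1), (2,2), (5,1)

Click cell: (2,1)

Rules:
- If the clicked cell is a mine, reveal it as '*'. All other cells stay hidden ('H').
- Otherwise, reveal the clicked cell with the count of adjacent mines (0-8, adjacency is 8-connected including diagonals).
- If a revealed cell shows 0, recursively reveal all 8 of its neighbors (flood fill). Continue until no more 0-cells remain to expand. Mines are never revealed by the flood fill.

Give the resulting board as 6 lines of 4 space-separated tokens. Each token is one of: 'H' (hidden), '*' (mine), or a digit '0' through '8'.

H H H H
H H H H
H 1 H H
H H H H
H H H H
H H H H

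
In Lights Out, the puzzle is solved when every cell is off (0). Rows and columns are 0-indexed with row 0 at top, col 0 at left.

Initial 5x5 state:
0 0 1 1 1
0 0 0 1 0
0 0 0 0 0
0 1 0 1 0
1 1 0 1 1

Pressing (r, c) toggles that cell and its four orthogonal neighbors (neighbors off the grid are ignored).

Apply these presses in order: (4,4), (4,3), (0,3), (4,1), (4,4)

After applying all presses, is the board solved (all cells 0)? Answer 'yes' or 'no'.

After press 1 at (4,4):
0 0 1 1 1
0 0 0 1 0
0 0 0 0 0
0 1 0 1 1
1 1 0 0 0

After press 2 at (4,3):
0 0 1 1 1
0 0 0 1 0
0 0 0 0 0
0 1 0 0 1
1 1 1 1 1

After press 3 at (0,3):
0 0 0 0 0
0 0 0 0 0
0 0 0 0 0
0 1 0 0 1
1 1 1 1 1

After press 4 at (4,1):
0 0 0 0 0
0 0 0 0 0
0 0 0 0 0
0 0 0 0 1
0 0 0 1 1

After press 5 at (4,4):
0 0 0 0 0
0 0 0 0 0
0 0 0 0 0
0 0 0 0 0
0 0 0 0 0

Lights still on: 0

Answer: yes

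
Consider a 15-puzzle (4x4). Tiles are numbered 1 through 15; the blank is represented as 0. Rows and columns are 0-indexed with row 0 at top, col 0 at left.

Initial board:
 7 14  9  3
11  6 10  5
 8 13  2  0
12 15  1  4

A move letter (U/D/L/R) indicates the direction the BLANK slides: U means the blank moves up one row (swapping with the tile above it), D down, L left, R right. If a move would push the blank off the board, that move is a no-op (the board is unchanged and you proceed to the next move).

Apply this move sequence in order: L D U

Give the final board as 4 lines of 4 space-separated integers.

After move 1 (L):
 7 14  9  3
11  6 10  5
 8 13  0  2
12 15  1  4

After move 2 (D):
 7 14  9  3
11  6 10  5
 8 13  1  2
12 15  0  4

After move 3 (U):
 7 14  9  3
11  6 10  5
 8 13  0  2
12 15  1  4

Answer:  7 14  9  3
11  6 10  5
 8 13  0  2
12 15  1  4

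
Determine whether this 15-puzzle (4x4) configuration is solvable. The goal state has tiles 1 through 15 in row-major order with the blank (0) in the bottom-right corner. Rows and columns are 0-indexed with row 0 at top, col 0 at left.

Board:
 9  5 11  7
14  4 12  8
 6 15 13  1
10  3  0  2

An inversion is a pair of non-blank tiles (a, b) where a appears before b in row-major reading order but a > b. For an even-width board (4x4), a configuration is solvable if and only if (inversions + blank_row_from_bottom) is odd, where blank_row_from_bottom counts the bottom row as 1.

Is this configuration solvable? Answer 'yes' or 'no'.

Inversions: 62
Blank is in row 3 (0-indexed from top), which is row 1 counting from the bottom (bottom = 1).
62 + 1 = 63, which is odd, so the puzzle is solvable.

Answer: yes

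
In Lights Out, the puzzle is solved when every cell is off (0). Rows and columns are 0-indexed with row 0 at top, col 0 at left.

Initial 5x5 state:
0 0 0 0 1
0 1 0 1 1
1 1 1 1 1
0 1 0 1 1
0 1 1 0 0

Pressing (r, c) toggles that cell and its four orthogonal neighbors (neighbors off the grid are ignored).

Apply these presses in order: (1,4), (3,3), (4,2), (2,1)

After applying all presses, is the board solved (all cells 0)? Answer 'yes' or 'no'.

Answer: yes

Derivation:
After press 1 at (1,4):
0 0 0 0 0
0 1 0 0 0
1 1 1 1 0
0 1 0 1 1
0 1 1 0 0

After press 2 at (3,3):
0 0 0 0 0
0 1 0 0 0
1 1 1 0 0
0 1 1 0 0
0 1 1 1 0

After press 3 at (4,2):
0 0 0 0 0
0 1 0 0 0
1 1 1 0 0
0 1 0 0 0
0 0 0 0 0

After press 4 at (2,1):
0 0 0 0 0
0 0 0 0 0
0 0 0 0 0
0 0 0 0 0
0 0 0 0 0

Lights still on: 0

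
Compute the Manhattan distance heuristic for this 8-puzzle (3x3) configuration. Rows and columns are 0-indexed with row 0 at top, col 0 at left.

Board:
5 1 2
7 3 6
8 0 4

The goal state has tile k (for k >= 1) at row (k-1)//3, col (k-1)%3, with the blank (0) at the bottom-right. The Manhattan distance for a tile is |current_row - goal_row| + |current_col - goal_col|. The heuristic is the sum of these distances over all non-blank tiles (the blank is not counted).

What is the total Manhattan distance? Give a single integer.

Answer: 11

Derivation:
Tile 5: (0,0)->(1,1) = 2
Tile 1: (0,1)->(0,0) = 1
Tile 2: (0,2)->(0,1) = 1
Tile 7: (1,0)->(2,0) = 1
Tile 3: (1,1)->(0,2) = 2
Tile 6: (1,2)->(1,2) = 0
Tile 8: (2,0)->(2,1) = 1
Tile 4: (2,2)->(1,0) = 3
Sum: 2 + 1 + 1 + 1 + 2 + 0 + 1 + 3 = 11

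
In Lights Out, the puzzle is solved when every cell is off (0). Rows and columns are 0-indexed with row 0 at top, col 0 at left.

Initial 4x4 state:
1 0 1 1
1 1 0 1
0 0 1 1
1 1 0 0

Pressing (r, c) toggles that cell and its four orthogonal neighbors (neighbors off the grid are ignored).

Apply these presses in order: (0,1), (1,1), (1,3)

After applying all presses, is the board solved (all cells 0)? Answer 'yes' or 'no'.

After press 1 at (0,1):
0 1 0 1
1 0 0 1
0 0 1 1
1 1 0 0

After press 2 at (1,1):
0 0 0 1
0 1 1 1
0 1 1 1
1 1 0 0

After press 3 at (1,3):
0 0 0 0
0 1 0 0
0 1 1 0
1 1 0 0

Lights still on: 5

Answer: no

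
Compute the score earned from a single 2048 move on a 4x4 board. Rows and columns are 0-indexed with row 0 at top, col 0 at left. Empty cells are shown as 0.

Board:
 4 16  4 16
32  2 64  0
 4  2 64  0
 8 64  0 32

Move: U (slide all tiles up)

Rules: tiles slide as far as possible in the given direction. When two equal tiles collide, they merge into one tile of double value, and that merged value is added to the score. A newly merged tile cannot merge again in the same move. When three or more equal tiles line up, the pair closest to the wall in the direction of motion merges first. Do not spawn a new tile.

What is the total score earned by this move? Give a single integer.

Answer: 132

Derivation:
Slide up:
col 0: [4, 32, 4, 8] -> [4, 32, 4, 8]  score +0 (running 0)
col 1: [16, 2, 2, 64] -> [16, 4, 64, 0]  score +4 (running 4)
col 2: [4, 64, 64, 0] -> [4, 128, 0, 0]  score +128 (running 132)
col 3: [16, 0, 0, 32] -> [16, 32, 0, 0]  score +0 (running 132)
Board after move:
  4  16   4  16
 32   4 128  32
  4  64   0   0
  8   0   0   0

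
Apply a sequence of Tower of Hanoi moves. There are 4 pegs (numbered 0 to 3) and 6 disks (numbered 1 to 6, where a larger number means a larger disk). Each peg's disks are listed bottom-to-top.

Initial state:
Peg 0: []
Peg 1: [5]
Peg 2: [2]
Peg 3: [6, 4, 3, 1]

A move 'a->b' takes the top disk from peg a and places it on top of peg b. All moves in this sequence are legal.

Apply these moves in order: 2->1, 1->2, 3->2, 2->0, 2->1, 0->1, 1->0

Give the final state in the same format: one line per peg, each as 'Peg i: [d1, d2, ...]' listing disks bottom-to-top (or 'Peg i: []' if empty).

Answer: Peg 0: [1]
Peg 1: [5, 2]
Peg 2: []
Peg 3: [6, 4, 3]

Derivation:
After move 1 (2->1):
Peg 0: []
Peg 1: [5, 2]
Peg 2: []
Peg 3: [6, 4, 3, 1]

After move 2 (1->2):
Peg 0: []
Peg 1: [5]
Peg 2: [2]
Peg 3: [6, 4, 3, 1]

After move 3 (3->2):
Peg 0: []
Peg 1: [5]
Peg 2: [2, 1]
Peg 3: [6, 4, 3]

After move 4 (2->0):
Peg 0: [1]
Peg 1: [5]
Peg 2: [2]
Peg 3: [6, 4, 3]

After move 5 (2->1):
Peg 0: [1]
Peg 1: [5, 2]
Peg 2: []
Peg 3: [6, 4, 3]

After move 6 (0->1):
Peg 0: []
Peg 1: [5, 2, 1]
Peg 2: []
Peg 3: [6, 4, 3]

After move 7 (1->0):
Peg 0: [1]
Peg 1: [5, 2]
Peg 2: []
Peg 3: [6, 4, 3]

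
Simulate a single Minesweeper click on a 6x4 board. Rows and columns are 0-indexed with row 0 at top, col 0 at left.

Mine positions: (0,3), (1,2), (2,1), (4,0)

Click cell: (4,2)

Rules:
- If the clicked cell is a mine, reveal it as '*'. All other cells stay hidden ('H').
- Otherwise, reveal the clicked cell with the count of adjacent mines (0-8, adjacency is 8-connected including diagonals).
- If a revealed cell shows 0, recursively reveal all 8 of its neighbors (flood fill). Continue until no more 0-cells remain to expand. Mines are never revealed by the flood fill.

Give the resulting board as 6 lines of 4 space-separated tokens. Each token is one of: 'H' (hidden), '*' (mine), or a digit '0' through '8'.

H H H H
H H H H
H H 2 1
H 2 1 0
H 1 0 0
H 1 0 0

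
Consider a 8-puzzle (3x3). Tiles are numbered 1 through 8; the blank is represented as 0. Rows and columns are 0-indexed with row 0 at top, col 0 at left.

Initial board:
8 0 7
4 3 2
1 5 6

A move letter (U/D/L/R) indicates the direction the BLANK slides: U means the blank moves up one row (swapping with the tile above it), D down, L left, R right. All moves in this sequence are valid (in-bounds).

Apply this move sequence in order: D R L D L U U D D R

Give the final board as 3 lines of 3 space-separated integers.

After move 1 (D):
8 3 7
4 0 2
1 5 6

After move 2 (R):
8 3 7
4 2 0
1 5 6

After move 3 (L):
8 3 7
4 0 2
1 5 6

After move 4 (D):
8 3 7
4 5 2
1 0 6

After move 5 (L):
8 3 7
4 5 2
0 1 6

After move 6 (U):
8 3 7
0 5 2
4 1 6

After move 7 (U):
0 3 7
8 5 2
4 1 6

After move 8 (D):
8 3 7
0 5 2
4 1 6

After move 9 (D):
8 3 7
4 5 2
0 1 6

After move 10 (R):
8 3 7
4 5 2
1 0 6

Answer: 8 3 7
4 5 2
1 0 6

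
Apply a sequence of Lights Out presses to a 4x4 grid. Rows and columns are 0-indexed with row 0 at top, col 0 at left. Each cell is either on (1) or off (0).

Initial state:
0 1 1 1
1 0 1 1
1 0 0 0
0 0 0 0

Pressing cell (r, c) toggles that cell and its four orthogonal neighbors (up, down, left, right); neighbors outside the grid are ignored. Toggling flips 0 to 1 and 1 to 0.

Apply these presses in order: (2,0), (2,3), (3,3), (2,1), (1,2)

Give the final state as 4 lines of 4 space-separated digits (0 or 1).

After press 1 at (2,0):
0 1 1 1
0 0 1 1
0 1 0 0
1 0 0 0

After press 2 at (2,3):
0 1 1 1
0 0 1 0
0 1 1 1
1 0 0 1

After press 3 at (3,3):
0 1 1 1
0 0 1 0
0 1 1 0
1 0 1 0

After press 4 at (2,1):
0 1 1 1
0 1 1 0
1 0 0 0
1 1 1 0

After press 5 at (1,2):
0 1 0 1
0 0 0 1
1 0 1 0
1 1 1 0

Answer: 0 1 0 1
0 0 0 1
1 0 1 0
1 1 1 0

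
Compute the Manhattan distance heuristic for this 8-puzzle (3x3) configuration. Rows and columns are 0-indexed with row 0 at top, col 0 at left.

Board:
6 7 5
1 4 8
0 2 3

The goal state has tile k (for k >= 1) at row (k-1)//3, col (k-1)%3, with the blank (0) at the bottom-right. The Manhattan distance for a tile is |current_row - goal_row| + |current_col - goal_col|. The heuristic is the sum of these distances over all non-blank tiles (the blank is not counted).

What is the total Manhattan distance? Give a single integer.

Answer: 16

Derivation:
Tile 6: (0,0)->(1,2) = 3
Tile 7: (0,1)->(2,0) = 3
Tile 5: (0,2)->(1,1) = 2
Tile 1: (1,0)->(0,0) = 1
Tile 4: (1,1)->(1,0) = 1
Tile 8: (1,2)->(2,1) = 2
Tile 2: (2,1)->(0,1) = 2
Tile 3: (2,2)->(0,2) = 2
Sum: 3 + 3 + 2 + 1 + 1 + 2 + 2 + 2 = 16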